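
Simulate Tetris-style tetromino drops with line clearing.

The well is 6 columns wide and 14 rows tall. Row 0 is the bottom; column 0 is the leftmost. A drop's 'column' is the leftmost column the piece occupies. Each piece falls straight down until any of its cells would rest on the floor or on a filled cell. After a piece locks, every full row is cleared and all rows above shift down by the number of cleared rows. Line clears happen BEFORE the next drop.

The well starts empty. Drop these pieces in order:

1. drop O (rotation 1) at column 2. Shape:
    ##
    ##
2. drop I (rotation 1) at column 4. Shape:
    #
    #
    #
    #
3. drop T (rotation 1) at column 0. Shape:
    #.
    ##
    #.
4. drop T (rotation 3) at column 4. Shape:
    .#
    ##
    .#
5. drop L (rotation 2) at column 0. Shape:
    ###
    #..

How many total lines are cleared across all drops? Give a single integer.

Answer: 0

Derivation:
Drop 1: O rot1 at col 2 lands with bottom-row=0; cleared 0 line(s) (total 0); column heights now [0 0 2 2 0 0], max=2
Drop 2: I rot1 at col 4 lands with bottom-row=0; cleared 0 line(s) (total 0); column heights now [0 0 2 2 4 0], max=4
Drop 3: T rot1 at col 0 lands with bottom-row=0; cleared 0 line(s) (total 0); column heights now [3 2 2 2 4 0], max=4
Drop 4: T rot3 at col 4 lands with bottom-row=3; cleared 0 line(s) (total 0); column heights now [3 2 2 2 5 6], max=6
Drop 5: L rot2 at col 0 lands with bottom-row=3; cleared 0 line(s) (total 0); column heights now [5 5 5 2 5 6], max=6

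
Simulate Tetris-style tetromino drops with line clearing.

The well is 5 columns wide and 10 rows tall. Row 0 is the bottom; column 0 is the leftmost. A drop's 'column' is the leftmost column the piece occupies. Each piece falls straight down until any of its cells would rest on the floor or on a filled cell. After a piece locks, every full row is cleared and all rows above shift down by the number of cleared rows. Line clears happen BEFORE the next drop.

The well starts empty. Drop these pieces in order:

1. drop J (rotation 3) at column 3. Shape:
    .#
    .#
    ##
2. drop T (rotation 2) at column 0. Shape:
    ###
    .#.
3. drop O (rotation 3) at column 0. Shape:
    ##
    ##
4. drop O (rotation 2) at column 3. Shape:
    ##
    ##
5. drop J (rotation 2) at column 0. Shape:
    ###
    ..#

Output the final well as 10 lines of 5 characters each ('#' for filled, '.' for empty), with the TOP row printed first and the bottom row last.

Answer: .....
.....
.....
.....
.....
.....
.....
##..#
###.#
.#.##

Derivation:
Drop 1: J rot3 at col 3 lands with bottom-row=0; cleared 0 line(s) (total 0); column heights now [0 0 0 1 3], max=3
Drop 2: T rot2 at col 0 lands with bottom-row=0; cleared 0 line(s) (total 0); column heights now [2 2 2 1 3], max=3
Drop 3: O rot3 at col 0 lands with bottom-row=2; cleared 0 line(s) (total 0); column heights now [4 4 2 1 3], max=4
Drop 4: O rot2 at col 3 lands with bottom-row=3; cleared 0 line(s) (total 0); column heights now [4 4 2 5 5], max=5
Drop 5: J rot2 at col 0 lands with bottom-row=3; cleared 2 line(s) (total 2); column heights now [3 3 2 1 3], max=3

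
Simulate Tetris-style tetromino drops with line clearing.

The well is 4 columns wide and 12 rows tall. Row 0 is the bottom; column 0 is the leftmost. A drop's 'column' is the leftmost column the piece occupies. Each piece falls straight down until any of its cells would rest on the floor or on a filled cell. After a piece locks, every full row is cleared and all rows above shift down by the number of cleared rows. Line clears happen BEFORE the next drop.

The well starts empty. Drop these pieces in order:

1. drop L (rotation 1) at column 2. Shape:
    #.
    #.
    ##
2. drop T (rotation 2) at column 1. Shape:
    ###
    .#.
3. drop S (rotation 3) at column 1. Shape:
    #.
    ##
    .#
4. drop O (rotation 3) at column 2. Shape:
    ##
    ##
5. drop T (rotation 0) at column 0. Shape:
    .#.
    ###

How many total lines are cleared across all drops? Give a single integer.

Answer: 0

Derivation:
Drop 1: L rot1 at col 2 lands with bottom-row=0; cleared 0 line(s) (total 0); column heights now [0 0 3 1], max=3
Drop 2: T rot2 at col 1 lands with bottom-row=3; cleared 0 line(s) (total 0); column heights now [0 5 5 5], max=5
Drop 3: S rot3 at col 1 lands with bottom-row=5; cleared 0 line(s) (total 0); column heights now [0 8 7 5], max=8
Drop 4: O rot3 at col 2 lands with bottom-row=7; cleared 0 line(s) (total 0); column heights now [0 8 9 9], max=9
Drop 5: T rot0 at col 0 lands with bottom-row=9; cleared 0 line(s) (total 0); column heights now [10 11 10 9], max=11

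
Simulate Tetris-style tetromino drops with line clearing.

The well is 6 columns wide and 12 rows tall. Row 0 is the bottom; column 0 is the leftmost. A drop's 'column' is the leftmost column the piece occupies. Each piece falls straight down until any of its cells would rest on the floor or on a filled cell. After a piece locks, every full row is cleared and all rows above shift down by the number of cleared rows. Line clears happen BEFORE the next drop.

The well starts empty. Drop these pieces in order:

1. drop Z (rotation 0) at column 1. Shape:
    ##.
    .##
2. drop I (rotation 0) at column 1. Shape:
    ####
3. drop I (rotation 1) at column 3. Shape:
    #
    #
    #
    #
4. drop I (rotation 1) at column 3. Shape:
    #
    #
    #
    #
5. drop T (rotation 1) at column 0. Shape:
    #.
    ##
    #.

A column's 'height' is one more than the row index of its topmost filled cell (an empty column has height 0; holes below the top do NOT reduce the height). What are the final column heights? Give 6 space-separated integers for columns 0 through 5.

Drop 1: Z rot0 at col 1 lands with bottom-row=0; cleared 0 line(s) (total 0); column heights now [0 2 2 1 0 0], max=2
Drop 2: I rot0 at col 1 lands with bottom-row=2; cleared 0 line(s) (total 0); column heights now [0 3 3 3 3 0], max=3
Drop 3: I rot1 at col 3 lands with bottom-row=3; cleared 0 line(s) (total 0); column heights now [0 3 3 7 3 0], max=7
Drop 4: I rot1 at col 3 lands with bottom-row=7; cleared 0 line(s) (total 0); column heights now [0 3 3 11 3 0], max=11
Drop 5: T rot1 at col 0 lands with bottom-row=2; cleared 0 line(s) (total 0); column heights now [5 4 3 11 3 0], max=11

Answer: 5 4 3 11 3 0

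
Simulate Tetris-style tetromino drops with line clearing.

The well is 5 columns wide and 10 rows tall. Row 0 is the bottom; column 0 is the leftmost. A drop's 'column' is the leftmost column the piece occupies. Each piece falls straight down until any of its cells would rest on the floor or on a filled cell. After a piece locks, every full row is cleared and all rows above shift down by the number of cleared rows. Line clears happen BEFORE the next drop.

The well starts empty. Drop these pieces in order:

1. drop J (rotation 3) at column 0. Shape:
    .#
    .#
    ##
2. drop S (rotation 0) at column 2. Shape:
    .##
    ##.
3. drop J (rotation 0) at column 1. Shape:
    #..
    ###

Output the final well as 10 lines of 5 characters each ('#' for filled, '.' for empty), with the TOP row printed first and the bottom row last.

Drop 1: J rot3 at col 0 lands with bottom-row=0; cleared 0 line(s) (total 0); column heights now [1 3 0 0 0], max=3
Drop 2: S rot0 at col 2 lands with bottom-row=0; cleared 0 line(s) (total 0); column heights now [1 3 1 2 2], max=3
Drop 3: J rot0 at col 1 lands with bottom-row=3; cleared 0 line(s) (total 0); column heights now [1 5 4 4 2], max=5

Answer: .....
.....
.....
.....
.....
.#...
.###.
.#...
.#.##
####.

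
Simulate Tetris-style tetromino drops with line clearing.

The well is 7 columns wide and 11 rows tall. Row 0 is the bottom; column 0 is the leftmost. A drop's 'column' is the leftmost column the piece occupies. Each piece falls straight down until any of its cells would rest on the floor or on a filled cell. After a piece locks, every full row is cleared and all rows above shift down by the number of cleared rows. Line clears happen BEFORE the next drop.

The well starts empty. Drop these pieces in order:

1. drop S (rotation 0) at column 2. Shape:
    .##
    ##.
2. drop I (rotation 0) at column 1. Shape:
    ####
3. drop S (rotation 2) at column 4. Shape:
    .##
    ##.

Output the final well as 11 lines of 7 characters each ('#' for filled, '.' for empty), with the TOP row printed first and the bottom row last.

Answer: .......
.......
.......
.......
.......
.......
.....##
....##.
.####..
...##..
..##...

Derivation:
Drop 1: S rot0 at col 2 lands with bottom-row=0; cleared 0 line(s) (total 0); column heights now [0 0 1 2 2 0 0], max=2
Drop 2: I rot0 at col 1 lands with bottom-row=2; cleared 0 line(s) (total 0); column heights now [0 3 3 3 3 0 0], max=3
Drop 3: S rot2 at col 4 lands with bottom-row=3; cleared 0 line(s) (total 0); column heights now [0 3 3 3 4 5 5], max=5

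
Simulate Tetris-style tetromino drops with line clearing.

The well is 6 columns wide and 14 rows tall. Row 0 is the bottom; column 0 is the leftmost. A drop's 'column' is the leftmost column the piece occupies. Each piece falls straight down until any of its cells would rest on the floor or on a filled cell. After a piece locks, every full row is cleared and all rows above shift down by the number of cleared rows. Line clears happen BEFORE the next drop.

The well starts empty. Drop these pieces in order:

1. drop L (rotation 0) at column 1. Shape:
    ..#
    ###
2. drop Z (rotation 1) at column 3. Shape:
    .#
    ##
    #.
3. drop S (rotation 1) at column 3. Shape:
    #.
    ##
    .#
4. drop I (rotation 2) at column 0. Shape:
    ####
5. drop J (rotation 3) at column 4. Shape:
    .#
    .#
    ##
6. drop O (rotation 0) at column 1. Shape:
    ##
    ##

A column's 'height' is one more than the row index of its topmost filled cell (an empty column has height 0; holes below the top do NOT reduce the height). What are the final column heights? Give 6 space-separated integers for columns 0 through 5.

Drop 1: L rot0 at col 1 lands with bottom-row=0; cleared 0 line(s) (total 0); column heights now [0 1 1 2 0 0], max=2
Drop 2: Z rot1 at col 3 lands with bottom-row=2; cleared 0 line(s) (total 0); column heights now [0 1 1 4 5 0], max=5
Drop 3: S rot1 at col 3 lands with bottom-row=5; cleared 0 line(s) (total 0); column heights now [0 1 1 8 7 0], max=8
Drop 4: I rot2 at col 0 lands with bottom-row=8; cleared 0 line(s) (total 0); column heights now [9 9 9 9 7 0], max=9
Drop 5: J rot3 at col 4 lands with bottom-row=7; cleared 0 line(s) (total 0); column heights now [9 9 9 9 8 10], max=10
Drop 6: O rot0 at col 1 lands with bottom-row=9; cleared 0 line(s) (total 0); column heights now [9 11 11 9 8 10], max=11

Answer: 9 11 11 9 8 10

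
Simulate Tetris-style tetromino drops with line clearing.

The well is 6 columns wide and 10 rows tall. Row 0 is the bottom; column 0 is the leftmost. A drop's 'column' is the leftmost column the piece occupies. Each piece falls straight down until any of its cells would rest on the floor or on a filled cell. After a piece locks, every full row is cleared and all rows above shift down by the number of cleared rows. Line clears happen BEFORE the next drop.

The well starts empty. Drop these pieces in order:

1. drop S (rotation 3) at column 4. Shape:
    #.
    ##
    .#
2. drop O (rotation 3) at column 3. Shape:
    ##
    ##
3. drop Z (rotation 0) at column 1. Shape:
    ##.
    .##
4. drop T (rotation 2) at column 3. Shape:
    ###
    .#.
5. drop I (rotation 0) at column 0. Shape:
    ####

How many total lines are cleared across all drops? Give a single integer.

Drop 1: S rot3 at col 4 lands with bottom-row=0; cleared 0 line(s) (total 0); column heights now [0 0 0 0 3 2], max=3
Drop 2: O rot3 at col 3 lands with bottom-row=3; cleared 0 line(s) (total 0); column heights now [0 0 0 5 5 2], max=5
Drop 3: Z rot0 at col 1 lands with bottom-row=5; cleared 0 line(s) (total 0); column heights now [0 7 7 6 5 2], max=7
Drop 4: T rot2 at col 3 lands with bottom-row=5; cleared 0 line(s) (total 0); column heights now [0 7 7 7 7 7], max=7
Drop 5: I rot0 at col 0 lands with bottom-row=7; cleared 0 line(s) (total 0); column heights now [8 8 8 8 7 7], max=8

Answer: 0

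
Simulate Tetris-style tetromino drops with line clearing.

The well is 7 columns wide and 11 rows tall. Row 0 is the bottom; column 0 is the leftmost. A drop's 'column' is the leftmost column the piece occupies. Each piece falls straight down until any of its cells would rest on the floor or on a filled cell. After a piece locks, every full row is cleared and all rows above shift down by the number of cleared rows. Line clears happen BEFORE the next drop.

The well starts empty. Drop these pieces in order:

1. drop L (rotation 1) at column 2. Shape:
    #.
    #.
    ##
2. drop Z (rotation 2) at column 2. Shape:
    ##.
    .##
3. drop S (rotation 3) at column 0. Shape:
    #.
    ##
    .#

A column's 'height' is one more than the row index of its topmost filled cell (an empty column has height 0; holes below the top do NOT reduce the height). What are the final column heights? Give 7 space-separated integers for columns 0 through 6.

Answer: 3 2 4 4 3 0 0

Derivation:
Drop 1: L rot1 at col 2 lands with bottom-row=0; cleared 0 line(s) (total 0); column heights now [0 0 3 1 0 0 0], max=3
Drop 2: Z rot2 at col 2 lands with bottom-row=2; cleared 0 line(s) (total 0); column heights now [0 0 4 4 3 0 0], max=4
Drop 3: S rot3 at col 0 lands with bottom-row=0; cleared 0 line(s) (total 0); column heights now [3 2 4 4 3 0 0], max=4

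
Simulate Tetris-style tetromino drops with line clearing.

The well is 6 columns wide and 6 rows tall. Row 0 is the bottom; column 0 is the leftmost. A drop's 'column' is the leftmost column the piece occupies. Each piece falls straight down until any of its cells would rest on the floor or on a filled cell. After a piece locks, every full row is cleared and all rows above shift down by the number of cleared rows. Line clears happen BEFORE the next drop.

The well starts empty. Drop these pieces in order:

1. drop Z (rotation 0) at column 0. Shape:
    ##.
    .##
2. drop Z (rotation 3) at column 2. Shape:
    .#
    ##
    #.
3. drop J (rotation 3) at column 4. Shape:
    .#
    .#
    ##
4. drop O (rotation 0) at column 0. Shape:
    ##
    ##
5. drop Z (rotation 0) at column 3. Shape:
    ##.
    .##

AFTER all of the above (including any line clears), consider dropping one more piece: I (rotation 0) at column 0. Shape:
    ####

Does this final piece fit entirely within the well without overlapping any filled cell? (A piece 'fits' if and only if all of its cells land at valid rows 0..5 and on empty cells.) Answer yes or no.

Answer: yes

Derivation:
Drop 1: Z rot0 at col 0 lands with bottom-row=0; cleared 0 line(s) (total 0); column heights now [2 2 1 0 0 0], max=2
Drop 2: Z rot3 at col 2 lands with bottom-row=1; cleared 0 line(s) (total 0); column heights now [2 2 3 4 0 0], max=4
Drop 3: J rot3 at col 4 lands with bottom-row=0; cleared 0 line(s) (total 0); column heights now [2 2 3 4 1 3], max=4
Drop 4: O rot0 at col 0 lands with bottom-row=2; cleared 0 line(s) (total 0); column heights now [4 4 3 4 1 3], max=4
Drop 5: Z rot0 at col 3 lands with bottom-row=3; cleared 0 line(s) (total 0); column heights now [4 4 3 5 5 4], max=5
Test piece I rot0 at col 0 (width 4): heights before test = [4 4 3 5 5 4]; fits = True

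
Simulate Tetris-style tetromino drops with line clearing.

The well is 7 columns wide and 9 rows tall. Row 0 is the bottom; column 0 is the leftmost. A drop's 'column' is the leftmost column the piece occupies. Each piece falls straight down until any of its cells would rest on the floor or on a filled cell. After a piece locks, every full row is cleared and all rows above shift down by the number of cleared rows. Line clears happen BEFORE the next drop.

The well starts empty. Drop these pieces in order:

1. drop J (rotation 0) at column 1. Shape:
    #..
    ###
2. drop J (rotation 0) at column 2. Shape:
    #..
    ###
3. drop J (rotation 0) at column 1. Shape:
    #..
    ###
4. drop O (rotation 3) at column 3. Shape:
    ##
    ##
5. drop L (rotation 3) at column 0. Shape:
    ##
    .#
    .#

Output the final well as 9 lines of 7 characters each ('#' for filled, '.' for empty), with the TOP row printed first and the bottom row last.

Answer: .......
##.....
.#.....
.#.##..
.#.##..
.###...
..#....
.####..
.###...

Derivation:
Drop 1: J rot0 at col 1 lands with bottom-row=0; cleared 0 line(s) (total 0); column heights now [0 2 1 1 0 0 0], max=2
Drop 2: J rot0 at col 2 lands with bottom-row=1; cleared 0 line(s) (total 0); column heights now [0 2 3 2 2 0 0], max=3
Drop 3: J rot0 at col 1 lands with bottom-row=3; cleared 0 line(s) (total 0); column heights now [0 5 4 4 2 0 0], max=5
Drop 4: O rot3 at col 3 lands with bottom-row=4; cleared 0 line(s) (total 0); column heights now [0 5 4 6 6 0 0], max=6
Drop 5: L rot3 at col 0 lands with bottom-row=5; cleared 0 line(s) (total 0); column heights now [8 8 4 6 6 0 0], max=8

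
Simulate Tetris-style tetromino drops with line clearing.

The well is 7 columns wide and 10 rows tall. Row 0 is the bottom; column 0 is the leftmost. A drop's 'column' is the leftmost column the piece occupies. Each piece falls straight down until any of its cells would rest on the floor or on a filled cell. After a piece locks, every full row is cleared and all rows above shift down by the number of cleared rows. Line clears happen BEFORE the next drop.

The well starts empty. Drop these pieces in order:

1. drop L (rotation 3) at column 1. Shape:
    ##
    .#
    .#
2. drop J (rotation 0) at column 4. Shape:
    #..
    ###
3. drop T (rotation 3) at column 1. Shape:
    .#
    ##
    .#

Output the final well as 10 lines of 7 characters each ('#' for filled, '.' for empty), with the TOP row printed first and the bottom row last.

Drop 1: L rot3 at col 1 lands with bottom-row=0; cleared 0 line(s) (total 0); column heights now [0 3 3 0 0 0 0], max=3
Drop 2: J rot0 at col 4 lands with bottom-row=0; cleared 0 line(s) (total 0); column heights now [0 3 3 0 2 1 1], max=3
Drop 3: T rot3 at col 1 lands with bottom-row=3; cleared 0 line(s) (total 0); column heights now [0 5 6 0 2 1 1], max=6

Answer: .......
.......
.......
.......
..#....
.##....
..#....
.##....
..#.#..
..#.###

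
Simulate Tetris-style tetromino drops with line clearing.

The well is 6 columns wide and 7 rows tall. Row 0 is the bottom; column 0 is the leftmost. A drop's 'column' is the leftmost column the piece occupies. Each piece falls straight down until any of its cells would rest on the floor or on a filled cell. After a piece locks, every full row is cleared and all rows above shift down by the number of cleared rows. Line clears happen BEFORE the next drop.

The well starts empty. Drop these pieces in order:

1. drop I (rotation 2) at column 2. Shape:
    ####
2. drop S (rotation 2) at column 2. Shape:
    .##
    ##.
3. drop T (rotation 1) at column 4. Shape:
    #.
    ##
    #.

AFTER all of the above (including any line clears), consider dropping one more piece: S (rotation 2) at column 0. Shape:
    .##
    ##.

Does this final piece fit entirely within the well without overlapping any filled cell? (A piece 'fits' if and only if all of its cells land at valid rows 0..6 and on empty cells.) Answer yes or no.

Drop 1: I rot2 at col 2 lands with bottom-row=0; cleared 0 line(s) (total 0); column heights now [0 0 1 1 1 1], max=1
Drop 2: S rot2 at col 2 lands with bottom-row=1; cleared 0 line(s) (total 0); column heights now [0 0 2 3 3 1], max=3
Drop 3: T rot1 at col 4 lands with bottom-row=3; cleared 0 line(s) (total 0); column heights now [0 0 2 3 6 5], max=6
Test piece S rot2 at col 0 (width 3): heights before test = [0 0 2 3 6 5]; fits = True

Answer: yes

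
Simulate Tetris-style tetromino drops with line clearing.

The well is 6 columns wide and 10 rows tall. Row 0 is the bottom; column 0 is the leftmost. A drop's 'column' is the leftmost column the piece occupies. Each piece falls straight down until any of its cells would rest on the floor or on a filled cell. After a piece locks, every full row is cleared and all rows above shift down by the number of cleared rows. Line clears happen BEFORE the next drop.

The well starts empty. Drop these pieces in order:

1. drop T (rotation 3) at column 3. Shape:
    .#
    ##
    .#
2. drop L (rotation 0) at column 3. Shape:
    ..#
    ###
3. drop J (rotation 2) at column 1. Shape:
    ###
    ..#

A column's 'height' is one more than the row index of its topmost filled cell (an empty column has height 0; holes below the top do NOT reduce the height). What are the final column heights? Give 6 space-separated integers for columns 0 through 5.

Drop 1: T rot3 at col 3 lands with bottom-row=0; cleared 0 line(s) (total 0); column heights now [0 0 0 2 3 0], max=3
Drop 2: L rot0 at col 3 lands with bottom-row=3; cleared 0 line(s) (total 0); column heights now [0 0 0 4 4 5], max=5
Drop 3: J rot2 at col 1 lands with bottom-row=4; cleared 0 line(s) (total 0); column heights now [0 6 6 6 4 5], max=6

Answer: 0 6 6 6 4 5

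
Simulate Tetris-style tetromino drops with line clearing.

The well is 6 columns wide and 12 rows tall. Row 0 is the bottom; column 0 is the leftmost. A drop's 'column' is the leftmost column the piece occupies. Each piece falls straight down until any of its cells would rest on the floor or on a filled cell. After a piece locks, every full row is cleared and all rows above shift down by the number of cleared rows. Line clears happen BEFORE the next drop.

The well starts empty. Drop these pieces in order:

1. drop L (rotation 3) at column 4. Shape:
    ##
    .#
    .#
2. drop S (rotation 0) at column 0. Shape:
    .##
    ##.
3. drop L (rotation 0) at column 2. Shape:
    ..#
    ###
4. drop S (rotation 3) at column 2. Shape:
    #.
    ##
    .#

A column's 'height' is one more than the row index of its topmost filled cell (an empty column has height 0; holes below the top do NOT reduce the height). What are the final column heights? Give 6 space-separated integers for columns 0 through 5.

Drop 1: L rot3 at col 4 lands with bottom-row=0; cleared 0 line(s) (total 0); column heights now [0 0 0 0 3 3], max=3
Drop 2: S rot0 at col 0 lands with bottom-row=0; cleared 0 line(s) (total 0); column heights now [1 2 2 0 3 3], max=3
Drop 3: L rot0 at col 2 lands with bottom-row=3; cleared 0 line(s) (total 0); column heights now [1 2 4 4 5 3], max=5
Drop 4: S rot3 at col 2 lands with bottom-row=4; cleared 0 line(s) (total 0); column heights now [1 2 7 6 5 3], max=7

Answer: 1 2 7 6 5 3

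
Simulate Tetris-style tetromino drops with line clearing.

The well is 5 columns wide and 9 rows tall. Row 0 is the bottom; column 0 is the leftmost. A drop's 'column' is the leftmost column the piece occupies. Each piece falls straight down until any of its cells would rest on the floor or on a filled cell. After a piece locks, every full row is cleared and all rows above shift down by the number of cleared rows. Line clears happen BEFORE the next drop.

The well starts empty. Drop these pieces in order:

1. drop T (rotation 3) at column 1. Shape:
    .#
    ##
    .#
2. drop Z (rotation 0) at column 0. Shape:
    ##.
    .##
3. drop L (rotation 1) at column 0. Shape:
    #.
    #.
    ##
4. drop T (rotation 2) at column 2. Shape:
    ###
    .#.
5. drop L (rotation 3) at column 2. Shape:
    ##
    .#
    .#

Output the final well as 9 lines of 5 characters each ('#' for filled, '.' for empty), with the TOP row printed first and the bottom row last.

Answer: .....
.....
#.##.
#..#.
##.#.
.###.
..#..
.##..
..#..

Derivation:
Drop 1: T rot3 at col 1 lands with bottom-row=0; cleared 0 line(s) (total 0); column heights now [0 2 3 0 0], max=3
Drop 2: Z rot0 at col 0 lands with bottom-row=3; cleared 0 line(s) (total 0); column heights now [5 5 4 0 0], max=5
Drop 3: L rot1 at col 0 lands with bottom-row=5; cleared 0 line(s) (total 0); column heights now [8 6 4 0 0], max=8
Drop 4: T rot2 at col 2 lands with bottom-row=3; cleared 1 line(s) (total 1); column heights now [7 5 4 4 0], max=7
Drop 5: L rot3 at col 2 lands with bottom-row=4; cleared 0 line(s) (total 1); column heights now [7 5 7 7 0], max=7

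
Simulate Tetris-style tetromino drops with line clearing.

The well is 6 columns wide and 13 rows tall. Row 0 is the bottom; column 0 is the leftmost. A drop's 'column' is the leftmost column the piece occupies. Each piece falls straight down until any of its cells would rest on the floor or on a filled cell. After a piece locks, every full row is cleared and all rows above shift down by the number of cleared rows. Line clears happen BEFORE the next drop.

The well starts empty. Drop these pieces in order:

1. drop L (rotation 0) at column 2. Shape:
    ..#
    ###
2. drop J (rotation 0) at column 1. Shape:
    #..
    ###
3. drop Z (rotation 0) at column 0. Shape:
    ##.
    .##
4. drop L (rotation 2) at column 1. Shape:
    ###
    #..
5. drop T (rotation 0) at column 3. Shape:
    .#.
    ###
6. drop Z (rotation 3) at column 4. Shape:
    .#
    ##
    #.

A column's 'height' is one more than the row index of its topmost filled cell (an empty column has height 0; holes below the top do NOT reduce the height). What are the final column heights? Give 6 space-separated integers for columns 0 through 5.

Answer: 5 7 7 8 11 12

Derivation:
Drop 1: L rot0 at col 2 lands with bottom-row=0; cleared 0 line(s) (total 0); column heights now [0 0 1 1 2 0], max=2
Drop 2: J rot0 at col 1 lands with bottom-row=1; cleared 0 line(s) (total 0); column heights now [0 3 2 2 2 0], max=3
Drop 3: Z rot0 at col 0 lands with bottom-row=3; cleared 0 line(s) (total 0); column heights now [5 5 4 2 2 0], max=5
Drop 4: L rot2 at col 1 lands with bottom-row=5; cleared 0 line(s) (total 0); column heights now [5 7 7 7 2 0], max=7
Drop 5: T rot0 at col 3 lands with bottom-row=7; cleared 0 line(s) (total 0); column heights now [5 7 7 8 9 8], max=9
Drop 6: Z rot3 at col 4 lands with bottom-row=9; cleared 0 line(s) (total 0); column heights now [5 7 7 8 11 12], max=12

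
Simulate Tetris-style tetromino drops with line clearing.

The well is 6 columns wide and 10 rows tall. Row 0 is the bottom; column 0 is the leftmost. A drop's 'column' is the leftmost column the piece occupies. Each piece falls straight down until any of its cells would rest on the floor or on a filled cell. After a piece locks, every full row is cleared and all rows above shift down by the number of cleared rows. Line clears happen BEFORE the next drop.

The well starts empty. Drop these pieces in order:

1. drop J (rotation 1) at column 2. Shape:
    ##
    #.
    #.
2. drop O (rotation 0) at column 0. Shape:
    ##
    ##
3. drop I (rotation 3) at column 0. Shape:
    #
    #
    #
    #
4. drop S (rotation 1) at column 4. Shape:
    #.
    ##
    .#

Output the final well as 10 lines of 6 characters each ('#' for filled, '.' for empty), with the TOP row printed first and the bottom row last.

Answer: ......
......
......
......
#.....
#.....
#.....
#.###.
###.##
###..#

Derivation:
Drop 1: J rot1 at col 2 lands with bottom-row=0; cleared 0 line(s) (total 0); column heights now [0 0 3 3 0 0], max=3
Drop 2: O rot0 at col 0 lands with bottom-row=0; cleared 0 line(s) (total 0); column heights now [2 2 3 3 0 0], max=3
Drop 3: I rot3 at col 0 lands with bottom-row=2; cleared 0 line(s) (total 0); column heights now [6 2 3 3 0 0], max=6
Drop 4: S rot1 at col 4 lands with bottom-row=0; cleared 0 line(s) (total 0); column heights now [6 2 3 3 3 2], max=6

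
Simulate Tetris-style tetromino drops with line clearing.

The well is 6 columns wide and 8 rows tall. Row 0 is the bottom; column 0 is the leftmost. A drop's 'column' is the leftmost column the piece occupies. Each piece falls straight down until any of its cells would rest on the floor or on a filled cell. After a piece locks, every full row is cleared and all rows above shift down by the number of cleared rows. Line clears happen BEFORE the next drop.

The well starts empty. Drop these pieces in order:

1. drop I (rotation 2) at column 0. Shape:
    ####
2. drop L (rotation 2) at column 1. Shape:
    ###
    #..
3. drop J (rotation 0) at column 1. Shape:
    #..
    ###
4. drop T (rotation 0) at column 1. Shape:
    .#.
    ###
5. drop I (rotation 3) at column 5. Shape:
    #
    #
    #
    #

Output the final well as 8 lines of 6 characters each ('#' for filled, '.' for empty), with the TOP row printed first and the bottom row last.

Answer: ......
..#...
.###..
.#....
.###.#
.###.#
.#...#
####.#

Derivation:
Drop 1: I rot2 at col 0 lands with bottom-row=0; cleared 0 line(s) (total 0); column heights now [1 1 1 1 0 0], max=1
Drop 2: L rot2 at col 1 lands with bottom-row=1; cleared 0 line(s) (total 0); column heights now [1 3 3 3 0 0], max=3
Drop 3: J rot0 at col 1 lands with bottom-row=3; cleared 0 line(s) (total 0); column heights now [1 5 4 4 0 0], max=5
Drop 4: T rot0 at col 1 lands with bottom-row=5; cleared 0 line(s) (total 0); column heights now [1 6 7 6 0 0], max=7
Drop 5: I rot3 at col 5 lands with bottom-row=0; cleared 0 line(s) (total 0); column heights now [1 6 7 6 0 4], max=7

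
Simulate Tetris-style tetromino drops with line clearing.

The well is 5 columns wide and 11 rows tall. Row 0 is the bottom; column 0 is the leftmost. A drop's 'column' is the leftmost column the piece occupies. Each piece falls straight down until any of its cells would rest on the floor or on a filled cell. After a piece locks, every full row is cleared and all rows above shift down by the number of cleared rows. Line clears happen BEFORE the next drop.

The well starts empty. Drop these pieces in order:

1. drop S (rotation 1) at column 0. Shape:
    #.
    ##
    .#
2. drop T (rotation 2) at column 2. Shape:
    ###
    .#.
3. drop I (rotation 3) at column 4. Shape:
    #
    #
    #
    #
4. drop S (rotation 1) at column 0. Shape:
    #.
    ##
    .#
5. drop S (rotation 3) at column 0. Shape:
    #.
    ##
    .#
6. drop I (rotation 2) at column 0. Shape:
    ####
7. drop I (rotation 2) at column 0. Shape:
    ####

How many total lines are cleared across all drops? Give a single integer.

Answer: 1

Derivation:
Drop 1: S rot1 at col 0 lands with bottom-row=0; cleared 0 line(s) (total 0); column heights now [3 2 0 0 0], max=3
Drop 2: T rot2 at col 2 lands with bottom-row=0; cleared 1 line(s) (total 1); column heights now [2 1 0 1 0], max=2
Drop 3: I rot3 at col 4 lands with bottom-row=0; cleared 0 line(s) (total 1); column heights now [2 1 0 1 4], max=4
Drop 4: S rot1 at col 0 lands with bottom-row=1; cleared 0 line(s) (total 1); column heights now [4 3 0 1 4], max=4
Drop 5: S rot3 at col 0 lands with bottom-row=3; cleared 0 line(s) (total 1); column heights now [6 5 0 1 4], max=6
Drop 6: I rot2 at col 0 lands with bottom-row=6; cleared 0 line(s) (total 1); column heights now [7 7 7 7 4], max=7
Drop 7: I rot2 at col 0 lands with bottom-row=7; cleared 0 line(s) (total 1); column heights now [8 8 8 8 4], max=8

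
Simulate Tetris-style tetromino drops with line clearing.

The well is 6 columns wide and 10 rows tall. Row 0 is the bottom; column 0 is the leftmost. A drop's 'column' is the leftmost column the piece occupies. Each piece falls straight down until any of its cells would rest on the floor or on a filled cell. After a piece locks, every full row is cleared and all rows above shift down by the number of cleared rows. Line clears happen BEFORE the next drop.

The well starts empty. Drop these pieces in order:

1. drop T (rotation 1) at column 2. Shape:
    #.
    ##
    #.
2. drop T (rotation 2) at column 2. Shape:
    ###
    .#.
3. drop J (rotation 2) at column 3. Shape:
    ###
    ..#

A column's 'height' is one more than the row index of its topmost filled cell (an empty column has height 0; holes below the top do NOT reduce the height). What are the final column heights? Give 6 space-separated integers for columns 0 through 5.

Answer: 0 0 4 5 5 5

Derivation:
Drop 1: T rot1 at col 2 lands with bottom-row=0; cleared 0 line(s) (total 0); column heights now [0 0 3 2 0 0], max=3
Drop 2: T rot2 at col 2 lands with bottom-row=2; cleared 0 line(s) (total 0); column heights now [0 0 4 4 4 0], max=4
Drop 3: J rot2 at col 3 lands with bottom-row=3; cleared 0 line(s) (total 0); column heights now [0 0 4 5 5 5], max=5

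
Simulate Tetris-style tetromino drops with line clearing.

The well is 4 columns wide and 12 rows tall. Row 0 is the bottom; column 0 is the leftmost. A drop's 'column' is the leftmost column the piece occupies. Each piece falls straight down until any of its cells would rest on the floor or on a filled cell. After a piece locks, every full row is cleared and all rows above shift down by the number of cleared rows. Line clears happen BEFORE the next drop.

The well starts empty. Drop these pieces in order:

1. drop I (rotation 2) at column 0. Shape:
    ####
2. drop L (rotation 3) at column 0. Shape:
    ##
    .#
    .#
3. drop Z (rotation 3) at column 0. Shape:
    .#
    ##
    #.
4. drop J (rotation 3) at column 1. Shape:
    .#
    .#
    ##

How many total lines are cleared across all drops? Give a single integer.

Answer: 1

Derivation:
Drop 1: I rot2 at col 0 lands with bottom-row=0; cleared 1 line(s) (total 1); column heights now [0 0 0 0], max=0
Drop 2: L rot3 at col 0 lands with bottom-row=0; cleared 0 line(s) (total 1); column heights now [3 3 0 0], max=3
Drop 3: Z rot3 at col 0 lands with bottom-row=3; cleared 0 line(s) (total 1); column heights now [5 6 0 0], max=6
Drop 4: J rot3 at col 1 lands with bottom-row=6; cleared 0 line(s) (total 1); column heights now [5 7 9 0], max=9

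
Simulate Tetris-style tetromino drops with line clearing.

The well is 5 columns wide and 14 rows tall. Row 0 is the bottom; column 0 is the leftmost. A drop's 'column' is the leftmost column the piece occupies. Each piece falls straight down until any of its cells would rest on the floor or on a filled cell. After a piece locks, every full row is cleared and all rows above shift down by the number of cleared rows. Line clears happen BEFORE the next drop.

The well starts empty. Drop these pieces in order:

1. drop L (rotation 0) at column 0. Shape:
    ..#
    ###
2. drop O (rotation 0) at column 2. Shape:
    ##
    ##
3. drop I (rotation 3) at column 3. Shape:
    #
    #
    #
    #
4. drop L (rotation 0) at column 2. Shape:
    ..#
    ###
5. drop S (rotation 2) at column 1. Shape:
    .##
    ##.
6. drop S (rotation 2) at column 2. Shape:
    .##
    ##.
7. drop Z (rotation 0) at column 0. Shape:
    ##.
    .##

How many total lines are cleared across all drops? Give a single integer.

Drop 1: L rot0 at col 0 lands with bottom-row=0; cleared 0 line(s) (total 0); column heights now [1 1 2 0 0], max=2
Drop 2: O rot0 at col 2 lands with bottom-row=2; cleared 0 line(s) (total 0); column heights now [1 1 4 4 0], max=4
Drop 3: I rot3 at col 3 lands with bottom-row=4; cleared 0 line(s) (total 0); column heights now [1 1 4 8 0], max=8
Drop 4: L rot0 at col 2 lands with bottom-row=8; cleared 0 line(s) (total 0); column heights now [1 1 9 9 10], max=10
Drop 5: S rot2 at col 1 lands with bottom-row=9; cleared 0 line(s) (total 0); column heights now [1 10 11 11 10], max=11
Drop 6: S rot2 at col 2 lands with bottom-row=11; cleared 0 line(s) (total 0); column heights now [1 10 12 13 13], max=13
Drop 7: Z rot0 at col 0 lands with bottom-row=12; cleared 0 line(s) (total 0); column heights now [14 14 13 13 13], max=14

Answer: 0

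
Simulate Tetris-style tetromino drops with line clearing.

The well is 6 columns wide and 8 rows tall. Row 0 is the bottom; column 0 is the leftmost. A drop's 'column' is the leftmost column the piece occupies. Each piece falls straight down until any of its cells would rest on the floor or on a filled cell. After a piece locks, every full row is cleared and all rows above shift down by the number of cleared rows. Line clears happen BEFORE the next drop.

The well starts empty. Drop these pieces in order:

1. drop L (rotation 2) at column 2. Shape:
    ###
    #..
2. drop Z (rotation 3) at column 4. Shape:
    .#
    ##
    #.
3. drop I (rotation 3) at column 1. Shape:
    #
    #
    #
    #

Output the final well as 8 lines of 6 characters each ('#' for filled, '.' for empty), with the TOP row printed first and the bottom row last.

Drop 1: L rot2 at col 2 lands with bottom-row=0; cleared 0 line(s) (total 0); column heights now [0 0 2 2 2 0], max=2
Drop 2: Z rot3 at col 4 lands with bottom-row=2; cleared 0 line(s) (total 0); column heights now [0 0 2 2 4 5], max=5
Drop 3: I rot3 at col 1 lands with bottom-row=0; cleared 0 line(s) (total 0); column heights now [0 4 2 2 4 5], max=5

Answer: ......
......
......
.....#
.#..##
.#..#.
.####.
.##...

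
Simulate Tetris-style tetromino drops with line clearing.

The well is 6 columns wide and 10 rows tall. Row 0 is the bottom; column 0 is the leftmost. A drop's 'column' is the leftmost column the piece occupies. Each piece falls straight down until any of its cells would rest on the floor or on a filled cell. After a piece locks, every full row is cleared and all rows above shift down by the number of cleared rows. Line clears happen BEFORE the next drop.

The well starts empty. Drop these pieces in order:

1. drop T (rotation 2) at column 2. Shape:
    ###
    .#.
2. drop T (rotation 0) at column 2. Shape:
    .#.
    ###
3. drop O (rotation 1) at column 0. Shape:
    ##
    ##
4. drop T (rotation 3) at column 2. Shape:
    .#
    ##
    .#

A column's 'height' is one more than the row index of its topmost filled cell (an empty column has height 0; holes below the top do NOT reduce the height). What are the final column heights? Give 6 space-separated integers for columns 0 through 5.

Answer: 2 2 6 7 3 0

Derivation:
Drop 1: T rot2 at col 2 lands with bottom-row=0; cleared 0 line(s) (total 0); column heights now [0 0 2 2 2 0], max=2
Drop 2: T rot0 at col 2 lands with bottom-row=2; cleared 0 line(s) (total 0); column heights now [0 0 3 4 3 0], max=4
Drop 3: O rot1 at col 0 lands with bottom-row=0; cleared 0 line(s) (total 0); column heights now [2 2 3 4 3 0], max=4
Drop 4: T rot3 at col 2 lands with bottom-row=4; cleared 0 line(s) (total 0); column heights now [2 2 6 7 3 0], max=7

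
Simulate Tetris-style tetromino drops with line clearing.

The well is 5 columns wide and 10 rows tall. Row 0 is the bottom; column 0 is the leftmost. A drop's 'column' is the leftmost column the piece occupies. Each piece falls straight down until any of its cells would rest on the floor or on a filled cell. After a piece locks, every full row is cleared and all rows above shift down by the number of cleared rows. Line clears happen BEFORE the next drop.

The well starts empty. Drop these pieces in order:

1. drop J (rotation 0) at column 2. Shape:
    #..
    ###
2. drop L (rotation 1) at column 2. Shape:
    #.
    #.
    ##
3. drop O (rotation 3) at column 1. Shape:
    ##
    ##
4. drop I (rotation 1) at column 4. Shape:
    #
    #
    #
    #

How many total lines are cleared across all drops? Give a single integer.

Drop 1: J rot0 at col 2 lands with bottom-row=0; cleared 0 line(s) (total 0); column heights now [0 0 2 1 1], max=2
Drop 2: L rot1 at col 2 lands with bottom-row=2; cleared 0 line(s) (total 0); column heights now [0 0 5 3 1], max=5
Drop 3: O rot3 at col 1 lands with bottom-row=5; cleared 0 line(s) (total 0); column heights now [0 7 7 3 1], max=7
Drop 4: I rot1 at col 4 lands with bottom-row=1; cleared 0 line(s) (total 0); column heights now [0 7 7 3 5], max=7

Answer: 0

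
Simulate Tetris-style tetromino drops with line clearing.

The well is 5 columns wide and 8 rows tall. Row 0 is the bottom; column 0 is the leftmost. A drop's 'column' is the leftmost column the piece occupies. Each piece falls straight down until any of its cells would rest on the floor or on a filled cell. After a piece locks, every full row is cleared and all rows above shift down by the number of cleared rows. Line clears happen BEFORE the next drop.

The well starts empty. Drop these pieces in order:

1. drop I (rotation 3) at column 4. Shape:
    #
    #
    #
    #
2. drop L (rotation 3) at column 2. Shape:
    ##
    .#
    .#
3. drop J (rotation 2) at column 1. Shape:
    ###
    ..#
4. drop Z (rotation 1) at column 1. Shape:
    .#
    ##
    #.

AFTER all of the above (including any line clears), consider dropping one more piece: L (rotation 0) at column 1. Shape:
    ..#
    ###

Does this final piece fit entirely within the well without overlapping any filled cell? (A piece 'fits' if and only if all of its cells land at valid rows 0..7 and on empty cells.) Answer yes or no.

Answer: no

Derivation:
Drop 1: I rot3 at col 4 lands with bottom-row=0; cleared 0 line(s) (total 0); column heights now [0 0 0 0 4], max=4
Drop 2: L rot3 at col 2 lands with bottom-row=0; cleared 0 line(s) (total 0); column heights now [0 0 3 3 4], max=4
Drop 3: J rot2 at col 1 lands with bottom-row=3; cleared 0 line(s) (total 0); column heights now [0 5 5 5 4], max=5
Drop 4: Z rot1 at col 1 lands with bottom-row=5; cleared 0 line(s) (total 0); column heights now [0 7 8 5 4], max=8
Test piece L rot0 at col 1 (width 3): heights before test = [0 7 8 5 4]; fits = False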